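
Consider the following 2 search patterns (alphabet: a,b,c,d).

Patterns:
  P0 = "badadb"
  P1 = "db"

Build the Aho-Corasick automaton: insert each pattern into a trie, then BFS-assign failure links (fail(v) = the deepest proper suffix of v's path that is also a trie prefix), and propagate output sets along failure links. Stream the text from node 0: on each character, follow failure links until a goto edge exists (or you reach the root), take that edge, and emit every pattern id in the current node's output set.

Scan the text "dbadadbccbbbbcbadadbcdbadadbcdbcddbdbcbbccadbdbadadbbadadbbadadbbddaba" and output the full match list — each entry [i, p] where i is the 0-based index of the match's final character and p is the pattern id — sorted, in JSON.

Build automaton:
Trie nodes:
  n0 'ε': b→1 d→7
  n1 'b': a→2
  n2 'ba': d→3
  n3 'bad': a→4
  n4 'bada': d→5
  n5 'badad': b→6
  n6 'badadb': ·  [P0 ends]
  n7 'd': b→8
  n8 'db': ·  [P1 ends]

BFS fail/out derivation:
  fail(1) 'b': from fail(0)=0 chase 'b': 0 ⇒ 0;  out=∅∪out(0)=∅
  fail(7) 'd': from fail(0)=0 chase 'd': 0 ⇒ 0;  out=∅∪out(0)=∅
  fail(2) 'ba': from fail(1)=0 chase 'a': 0 ⇒ 0;  out=∅∪out(0)=∅
  fail(8) 'db': from fail(7)=0 chase 'b': 0 ⇒ 1;  out={1}∪out(1)={1}
  fail(3) 'bad': from fail(2)=0 chase 'd': 0 ⇒ 7;  out=∅∪out(7)=∅
  fail(4) 'bada': from fail(3)=7 chase 'a': 7→0 ⇒ 0;  out=∅∪out(0)=∅
  fail(5) 'badad': from fail(4)=0 chase 'd': 0 ⇒ 7;  out=∅∪out(7)=∅
  fail(6) 'badadb': from fail(5)=7 chase 'b': 7 ⇒ 8;  out={0}∪out(8)={0,1}

Run:
[0] read 'd'  n0⇒n7
[1] read 'b'  n7⇒n8  ** P1@[0:1]
[2] read 'a'  n8⇒n2 ·f
[3] read 'd'  n2⇒n3
[4] read 'a'  n3⇒n4
[5] read 'd'  n4⇒n5
[6] read 'b'  n5⇒n6  ** P0@[1:6],P1@[5:6]
[7] read 'c'  n6⇒n0 ·f
[8] read 'c'  n0⇒n0
[9] read 'b'  n0⇒n1
[10] read 'b'  n1⇒n1 ·f
[11] read 'b'  n1⇒n1 ·f
[12] read 'b'  n1⇒n1 ·f
[13] read 'c'  n1⇒n0 ·f
[14] read 'b'  n0⇒n1
[15] read 'a'  n1⇒n2
[16] read 'd'  n2⇒n3
[17] read 'a'  n3⇒n4
[18] read 'd'  n4⇒n5
[19] read 'b'  n5⇒n6  ** P0@[14:19],P1@[18:19]
[20] read 'c'  n6⇒n0 ·f
[21] read 'd'  n0⇒n7
[22] read 'b'  n7⇒n8  ** P1@[21:22]
[23] read 'a'  n8⇒n2 ·f
[24] read 'd'  n2⇒n3
[25] read 'a'  n3⇒n4
[26] read 'd'  n4⇒n5
[27] read 'b'  n5⇒n6  ** P0@[22:27],P1@[26:27]
[28] read 'c'  n6⇒n0 ·f
[29] read 'd'  n0⇒n7
[30] read 'b'  n7⇒n8  ** P1@[29:30]
[31] read 'c'  n8⇒n0 ·f
[32] read 'd'  n0⇒n7
[33] read 'd'  n7⇒n7 ·f
[34] read 'b'  n7⇒n8  ** P1@[33:34]
[35] read 'd'  n8⇒n7 ·f
[36] read 'b'  n7⇒n8  ** P1@[35:36]
[37] read 'c'  n8⇒n0 ·f
[38] read 'b'  n0⇒n1
[39] read 'b'  n1⇒n1 ·f
[40] read 'c'  n1⇒n0 ·f
[41] read 'c'  n0⇒n0
[42] read 'a'  n0⇒n0
[43] read 'd'  n0⇒n7
[44] read 'b'  n7⇒n8  ** P1@[43:44]
[45] read 'd'  n8⇒n7 ·f
[46] read 'b'  n7⇒n8  ** P1@[45:46]
[47] read 'a'  n8⇒n2 ·f
[48] read 'd'  n2⇒n3
[49] read 'a'  n3⇒n4
[50] read 'd'  n4⇒n5
[51] read 'b'  n5⇒n6  ** P0@[46:51],P1@[50:51]
[52] read 'b'  n6⇒n1 ·f
[53] read 'a'  n1⇒n2
[54] read 'd'  n2⇒n3
[55] read 'a'  n3⇒n4
[56] read 'd'  n4⇒n5
[57] read 'b'  n5⇒n6  ** P0@[52:57],P1@[56:57]
[58] read 'b'  n6⇒n1 ·f
[59] read 'a'  n1⇒n2
[60] read 'd'  n2⇒n3
[61] read 'a'  n3⇒n4
[62] read 'd'  n4⇒n5
[63] read 'b'  n5⇒n6  ** P0@[58:63],P1@[62:63]
[64] read 'b'  n6⇒n1 ·f
[65] read 'd'  n1⇒n7 ·f
[66] read 'd'  n7⇒n7 ·f
[67] read 'a'  n7⇒n0 ·f
[68] read 'b'  n0⇒n1
[69] read 'a'  n1⇒n2

Result: [[1,1],[6,0],[6,1],[19,0],[19,1],[22,1],[27,0],[27,1],[30,1],[34,1],[36,1],[44,1],[46,1],[51,0],[51,1],[57,0],[57,1],[63,0],[63,1]]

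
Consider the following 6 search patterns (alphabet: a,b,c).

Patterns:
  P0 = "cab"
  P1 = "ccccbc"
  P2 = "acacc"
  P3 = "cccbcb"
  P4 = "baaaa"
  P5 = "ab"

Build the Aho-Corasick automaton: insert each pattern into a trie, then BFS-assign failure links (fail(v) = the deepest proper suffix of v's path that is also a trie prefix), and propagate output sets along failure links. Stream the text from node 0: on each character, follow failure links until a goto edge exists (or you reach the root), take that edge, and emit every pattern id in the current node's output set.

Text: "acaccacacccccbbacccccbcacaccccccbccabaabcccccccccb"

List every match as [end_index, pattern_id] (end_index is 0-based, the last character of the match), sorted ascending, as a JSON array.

Build automaton:
Trie (insert patterns):
  n0 'ε': a→9 b→17 c→1
  n1 'c': a→2 c→4
  n2 'ca': b→3
  n3 'cab': ·  [P0 ends]
  n4 'cc': c→5
  n5 'ccc': b→14 c→6
  n6 'cccc': b→7
  n7 'ccccb': c→8
  n8 'ccccbc': ·  [P1 ends]
  n9 'a': b→22 c→10
  n10 'ac': a→11
  n11 'aca': c→12
  n12 'acac': c→13
  n13 'acacc': ·  [P2 ends]
  n14 'cccb': c→15
  n15 'cccbc': b→16
  n16 'cccbcb': ·  [P3 ends]
  n17 'b': a→18
  n18 'ba': a→19
  n19 'baa': a→20
  n20 'baaa': a→21
  n21 'baaaa': ·  [P4 ends]
  n22 'ab': ·  [P5 ends]

BFS fail/out derivation:
  fail(1) 'c': from fail(0)=0 chase 'c': 0 ⇒ 0;  out=∅∪out(0)=∅
  fail(9) 'a': from fail(0)=0 chase 'a': 0 ⇒ 0;  out=∅∪out(0)=∅
  fail(17) 'b': from fail(0)=0 chase 'b': 0 ⇒ 0;  out=∅∪out(0)=∅
  fail(2) 'ca': from fail(1)=0 chase 'a': 0 ⇒ 9;  out=∅∪out(9)=∅
  fail(4) 'cc': from fail(1)=0 chase 'c': 0 ⇒ 1;  out=∅∪out(1)=∅
  fail(10) 'ac': from fail(9)=0 chase 'c': 0 ⇒ 1;  out=∅∪out(1)=∅
  fail(18) 'ba': from fail(17)=0 chase 'a': 0 ⇒ 9;  out=∅∪out(9)=∅
  fail(22) 'ab': from fail(9)=0 chase 'b': 0 ⇒ 17;  out={5}∪out(17)={5}
  fail(3) 'cab': from fail(2)=9 chase 'b': 9 ⇒ 22;  out={0}∪out(22)={0,5}
  fail(5) 'ccc': from fail(4)=1 chase 'c': 1 ⇒ 4;  out=∅∪out(4)=∅
  fail(11) 'aca': from fail(10)=1 chase 'a': 1 ⇒ 2;  out=∅∪out(2)=∅
  fail(19) 'baa': from fail(18)=9 chase 'a': 9→0 ⇒ 9;  out=∅∪out(9)=∅
  fail(6) 'cccc': from fail(5)=4 chase 'c': 4 ⇒ 5;  out=∅∪out(5)=∅
  fail(12) 'acac': from fail(11)=2 chase 'c': 2→9 ⇒ 10;  out=∅∪out(10)=∅
  fail(14) 'cccb': from fail(5)=4 chase 'b': 4→1→0 ⇒ 17;  out=∅∪out(17)=∅
  fail(20) 'baaa': from fail(19)=9 chase 'a': 9→0 ⇒ 9;  out=∅∪out(9)=∅
  fail(7) 'ccccb': from fail(6)=5 chase 'b': 5 ⇒ 14;  out=∅∪out(14)=∅
  fail(13) 'acacc': from fail(12)=10 chase 'c': 10→1 ⇒ 4;  out={2}∪out(4)={2}
  fail(15) 'cccbc': from fail(14)=17 chase 'c': 17→0 ⇒ 1;  out=∅∪out(1)=∅
  fail(21) 'baaaa': from fail(20)=9 chase 'a': 9→0 ⇒ 9;  out={4}∪out(9)={4}
  fail(8) 'ccccbc': from fail(7)=14 chase 'c': 14 ⇒ 15;  out={1}∪out(15)={1}
  fail(16) 'cccbcb': from fail(15)=1 chase 'b': 1→0 ⇒ 17;  out={3}∪out(17)={3}

Run:
pos 0 'a': at 9
pos 1 'c': at 10
pos 2 'a': at 11
pos 3 'c': at 12
pos 4 'c': at 13  → match P2@[0:4]
pos 5 'a': at 2 ·f
pos 6 'c': at 10 ·f
pos 7 'a': at 11
pos 8 'c': at 12
pos 9 'c': at 13  → match P2@[5:9]
pos 10 'c': at 5 ·f
pos 11 'c': at 6
pos 12 'c': at 6 ·f
pos 13 'b': at 7
pos 14 'b': at 17 ·f
pos 15 'a': at 18
pos 16 'c': at 10 ·f
pos 17 'c': at 4 ·f
pos 18 'c': at 5
pos 19 'c': at 6
pos 20 'c': at 6 ·f
pos 21 'b': at 7
pos 22 'c': at 8  → match P1@[17:22]
pos 23 'a': at 2 ·f
pos 24 'c': at 10 ·f
pos 25 'a': at 11
pos 26 'c': at 12
pos 27 'c': at 13  → match P2@[23:27]
pos 28 'c': at 5 ·f
pos 29 'c': at 6
pos 30 'c': at 6 ·f
pos 31 'c': at 6 ·f
pos 32 'b': at 7
pos 33 'c': at 8  → match P1@[28:33]
pos 34 'c': at 4 ·f
pos 35 'a': at 2 ·f
pos 36 'b': at 3  → match P0@[34:36],P5@[35:36]
pos 37 'a': at 18 ·f
pos 38 'a': at 19
pos 39 'b': at 22 ·f  → match P5@[38:39]
pos 40 'c': at 1 ·f
pos 41 'c': at 4
pos 42 'c': at 5
pos 43 'c': at 6
pos 44 'c': at 6 ·f
pos 45 'c': at 6 ·f
pos 46 'c': at 6 ·f
pos 47 'c': at 6 ·f
pos 48 'c': at 6 ·f
pos 49 'b': at 7

Matches: [[4,2],[9,2],[22,1],[27,2],[33,1],[36,0],[36,5],[39,5]]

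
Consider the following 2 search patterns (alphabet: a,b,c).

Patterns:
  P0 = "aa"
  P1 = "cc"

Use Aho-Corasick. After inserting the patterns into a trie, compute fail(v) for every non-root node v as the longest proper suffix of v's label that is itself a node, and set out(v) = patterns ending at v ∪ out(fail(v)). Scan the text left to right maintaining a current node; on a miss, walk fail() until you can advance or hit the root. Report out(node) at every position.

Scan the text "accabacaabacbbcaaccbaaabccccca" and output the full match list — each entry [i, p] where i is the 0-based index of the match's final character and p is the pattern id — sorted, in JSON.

Construct AC machine:
Trie nodes:
  n0 'ε': a→1 c→3
  n1 'a': a→2
  n2 'aa': ·  [P0 ends]
  n3 'c': c→4
  n4 'cc': ·  [P1 ends]

BFS fail/out derivation:
  n1('a'): parent n0 fail=0; on 'a' 0 → fail=0;  out ∅∪∅=∅
  n3('c'): parent n0 fail=0; on 'c' 0 → fail=0;  out ∅∪∅=∅
  n2('aa'): parent n1 fail=0; on 'a' 0 → fail=1;  out {0}∪∅={0}
  n4('cc'): parent n3 fail=0; on 'c' 0 → fail=3;  out {1}∪∅={1}

Text stream:
pos 0 'a': at 1
pos 1 'c': at 3 ·f
pos 2 'c': at 4  → match P1@[1:2]
pos 3 'a': at 1 ·f
pos 4 'b': at 0 ·f
pos 5 'a': at 1
pos 6 'c': at 3 ·f
pos 7 'a': at 1 ·f
pos 8 'a': at 2  → match P0@[7:8]
pos 9 'b': at 0 ·f
pos 10 'a': at 1
pos 11 'c': at 3 ·f
pos 12 'b': at 0 ·f
pos 13 'b': at 0
pos 14 'c': at 3
pos 15 'a': at 1 ·f
pos 16 'a': at 2  → match P0@[15:16]
pos 17 'c': at 3 ·f
pos 18 'c': at 4  → match P1@[17:18]
pos 19 'b': at 0 ·f
pos 20 'a': at 1
pos 21 'a': at 2  → match P0@[20:21]
pos 22 'a': at 2 ·f  → match P0@[21:22]
pos 23 'b': at 0 ·f
pos 24 'c': at 3
pos 25 'c': at 4  → match P1@[24:25]
pos 26 'c': at 4 ·f  → match P1@[25:26]
pos 27 'c': at 4 ·f  → match P1@[26:27]
pos 28 'c': at 4 ·f  → match P1@[27:28]
pos 29 'a': at 1 ·f

Result: [[2,1],[8,0],[16,0],[18,1],[21,0],[22,0],[25,1],[26,1],[27,1],[28,1]]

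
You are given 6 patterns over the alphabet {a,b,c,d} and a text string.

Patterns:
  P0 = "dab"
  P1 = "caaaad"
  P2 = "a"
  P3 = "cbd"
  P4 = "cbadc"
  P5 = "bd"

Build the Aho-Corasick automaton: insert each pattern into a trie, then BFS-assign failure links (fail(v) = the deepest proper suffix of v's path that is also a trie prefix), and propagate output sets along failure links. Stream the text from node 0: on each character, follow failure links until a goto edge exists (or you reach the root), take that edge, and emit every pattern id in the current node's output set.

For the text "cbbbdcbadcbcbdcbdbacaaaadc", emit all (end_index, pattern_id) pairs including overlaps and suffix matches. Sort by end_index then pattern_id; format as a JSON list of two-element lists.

Build:
Trie nodes:
  0='ε' goto a→10 b→16 c→4 d→1
  1='d' goto a→2
  2='da' goto b→3
  3='dab' goto ·  ←P0
  4='c' goto a→5 b→11
  5='ca' goto a→6
  6='caa' goto a→7
  7='caaa' goto a→8
  8='caaaa' goto d→9
  9='caaaad' goto ·  ←P1
  10='a' goto ·  ←P2
  11='cb' goto a→13 d→12
  12='cbd' goto ·  ←P3
  13='cba' goto d→14
  14='cbad' goto c→15
  15='cbadc' goto ·  ←P4
  16='b' goto d→17
  17='bd' goto ·  ←P5

Failure links (BFS by depth):
  n1('d'): parent n0 fail=0; on 'd' 0 → fail=0;  out ∅∪∅=∅
  n4('c'): parent n0 fail=0; on 'c' 0 → fail=0;  out ∅∪∅=∅
  n10('a'): parent n0 fail=0; on 'a' 0 → fail=0;  out {2}∪∅={2}
  n16('b'): parent n0 fail=0; on 'b' 0 → fail=0;  out ∅∪∅=∅
  n2('da'): parent n1 fail=0; on 'a' 0 → fail=10;  out ∅∪{2}={2}
  n5('ca'): parent n4 fail=0; on 'a' 0 → fail=10;  out ∅∪{2}={2}
  n11('cb'): parent n4 fail=0; on 'b' 0 → fail=16;  out ∅∪∅=∅
  n17('bd'): parent n16 fail=0; on 'd' 0 → fail=1;  out {5}∪∅={5}
  n3('dab'): parent n2 fail=10; on 'b' 10→0 → fail=16;  out {0}∪∅={0}
  n6('caa'): parent n5 fail=10; on 'a' 10→0 → fail=10;  out ∅∪{2}={2}
  n12('cbd'): parent n11 fail=16; on 'd' 16 → fail=17;  out {3}∪{5}={3,5}
  n13('cba'): parent n11 fail=16; on 'a' 16→0 → fail=10;  out ∅∪{2}={2}
  n7('caaa'): parent n6 fail=10; on 'a' 10→0 → fail=10;  out ∅∪{2}={2}
  n14('cbad'): parent n13 fail=10; on 'd' 10→0 → fail=1;  out ∅∪∅=∅
  n8('caaaa'): parent n7 fail=10; on 'a' 10→0 → fail=10;  out ∅∪{2}={2}
  n15('cbadc'): parent n14 fail=1; on 'c' 1→0 → fail=4;  out {4}∪∅={4}
  n9('caaaad'): parent n8 fail=10; on 'd' 10→0 → fail=1;  out {1}∪∅={1}

Text stream:
i=0 'c': node 0→4
i=1 'b': node 4→11
i=2 'b': node 11→16 ·f
i=3 'b': node 16→16 ·f
i=4 'd': node 16→17  → match P5@[3:4]
i=5 'c': node 17→4 ·f
i=6 'b': node 4→11
i=7 'a': node 11→13  → match P2@[7:7]
i=8 'd': node 13→14
i=9 'c': node 14→15  → match P4@[5:9]
i=10 'b': node 15→11 ·f
i=11 'c': node 11→4 ·f
i=12 'b': node 4→11
i=13 'd': node 11→12  → match P3@[11:13],P5@[12:13]
i=14 'c': node 12→4 ·f
i=15 'b': node 4→11
i=16 'd': node 11→12  → match P3@[14:16],P5@[15:16]
i=17 'b': node 12→16 ·f
i=18 'a': node 16→10 ·f  → match P2@[18:18]
i=19 'c': node 10→4 ·f
i=20 'a': node 4→5  → match P2@[20:20]
i=21 'a': node 5→6  → match P2@[21:21]
i=22 'a': node 6→7  → match P2@[22:22]
i=23 'a': node 7→8  → match P2@[23:23]
i=24 'd': node 8→9  → match P1@[19:24]
i=25 'c': node 9→4 ·f

Result: [[4,5],[7,2],[9,4],[13,3],[13,5],[16,3],[16,5],[18,2],[20,2],[21,2],[22,2],[23,2],[24,1]]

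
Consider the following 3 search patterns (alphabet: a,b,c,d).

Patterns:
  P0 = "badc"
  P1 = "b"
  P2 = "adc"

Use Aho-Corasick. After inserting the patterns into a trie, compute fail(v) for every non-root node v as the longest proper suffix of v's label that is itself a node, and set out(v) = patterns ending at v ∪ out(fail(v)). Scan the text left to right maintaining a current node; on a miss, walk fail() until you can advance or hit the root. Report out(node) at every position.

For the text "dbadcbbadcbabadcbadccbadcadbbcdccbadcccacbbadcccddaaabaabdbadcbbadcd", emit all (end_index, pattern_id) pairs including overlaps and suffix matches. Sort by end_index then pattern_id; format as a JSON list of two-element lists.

Build automaton:
Trie (insert patterns):
  0='ε' goto a→5 b→1
  1='b' goto a→2  [P1 ends]
  2='ba' goto d→3
  3='bad' goto c→4
  4='badc' goto ·  [P0 ends]
  5='a' goto d→6
  6='ad' goto c→7
  7='adc' goto ·  [P2 ends]

BFS fail/out derivation:
  n1('b'): parent n0 fail=0; on 'b' 0 → fail=0;  out {1}∪∅={1}
  n5('a'): parent n0 fail=0; on 'a' 0 → fail=0;  out ∅∪∅=∅
  n2('ba'): parent n1 fail=0; on 'a' 0 → fail=5;  out ∅∪∅=∅
  n6('ad'): parent n5 fail=0; on 'd' 0 → fail=0;  out ∅∪∅=∅
  n3('bad'): parent n2 fail=5; on 'd' 5 → fail=6;  out ∅∪∅=∅
  n7('adc'): parent n6 fail=0; on 'c' 0 → fail=0;  out {2}∪∅={2}
  n4('badc'): parent n3 fail=6; on 'c' 6 → fail=7;  out {0}∪{2}={0,2}

Text stream:
[0] read 'd'  n0⇒n0
[1] read 'b'  n0⇒n1  emit P1@[1:1]
[2] read 'a'  n1⇒n2
[3] read 'd'  n2⇒n3
[4] read 'c'  n3⇒n4  emit P0@[1:4],P2@[2:4]
[5] read 'b'  n4⇒n1 (via fail)  emit P1@[5:5]
[6] read 'b'  n1⇒n1 (via fail)  emit P1@[6:6]
[7] read 'a'  n1⇒n2
[8] read 'd'  n2⇒n3
[9] read 'c'  n3⇒n4  emit P0@[6:9],P2@[7:9]
[10] read 'b'  n4⇒n1 (via fail)  emit P1@[10:10]
[11] read 'a'  n1⇒n2
[12] read 'b'  n2⇒n1 (via fail)  emit P1@[12:12]
[13] read 'a'  n1⇒n2
[14] read 'd'  n2⇒n3
[15] read 'c'  n3⇒n4  emit P0@[12:15],P2@[13:15]
[16] read 'b'  n4⇒n1 (via fail)  emit P1@[16:16]
[17] read 'a'  n1⇒n2
[18] read 'd'  n2⇒n3
[19] read 'c'  n3⇒n4  emit P0@[16:19],P2@[17:19]
[20] read 'c'  n4⇒n0 (via fail)
[21] read 'b'  n0⇒n1  emit P1@[21:21]
[22] read 'a'  n1⇒n2
[23] read 'd'  n2⇒n3
[24] read 'c'  n3⇒n4  emit P0@[21:24],P2@[22:24]
[25] read 'a'  n4⇒n5 (via fail)
[26] read 'd'  n5⇒n6
[27] read 'b'  n6⇒n1 (via fail)  emit P1@[27:27]
[28] read 'b'  n1⇒n1 (via fail)  emit P1@[28:28]
[29] read 'c'  n1⇒n0 (via fail)
[30] read 'd'  n0⇒n0
[31] read 'c'  n0⇒n0
[32] read 'c'  n0⇒n0
[33] read 'b'  n0⇒n1  emit P1@[33:33]
[34] read 'a'  n1⇒n2
[35] read 'd'  n2⇒n3
[36] read 'c'  n3⇒n4  emit P0@[33:36],P2@[34:36]
[37] read 'c'  n4⇒n0 (via fail)
[38] read 'c'  n0⇒n0
[39] read 'a'  n0⇒n5
[40] read 'c'  n5⇒n0 (via fail)
[41] read 'b'  n0⇒n1  emit P1@[41:41]
[42] read 'b'  n1⇒n1 (via fail)  emit P1@[42:42]
[43] read 'a'  n1⇒n2
[44] read 'd'  n2⇒n3
[45] read 'c'  n3⇒n4  emit P0@[42:45],P2@[43:45]
[46] read 'c'  n4⇒n0 (via fail)
[47] read 'c'  n0⇒n0
[48] read 'd'  n0⇒n0
[49] read 'd'  n0⇒n0
[50] read 'a'  n0⇒n5
[51] read 'a'  n5⇒n5 (via fail)
[52] read 'a'  n5⇒n5 (via fail)
[53] read 'b'  n5⇒n1 (via fail)  emit P1@[53:53]
[54] read 'a'  n1⇒n2
[55] read 'a'  n2⇒n5 (via fail)
[56] read 'b'  n5⇒n1 (via fail)  emit P1@[56:56]
[57] read 'd'  n1⇒n0 (via fail)
[58] read 'b'  n0⇒n1  emit P1@[58:58]
[59] read 'a'  n1⇒n2
[60] read 'd'  n2⇒n3
[61] read 'c'  n3⇒n4  emit P0@[58:61],P2@[59:61]
[62] read 'b'  n4⇒n1 (via fail)  emit P1@[62:62]
[63] read 'b'  n1⇒n1 (via fail)  emit P1@[63:63]
[64] read 'a'  n1⇒n2
[65] read 'd'  n2⇒n3
[66] read 'c'  n3⇒n4  emit P0@[63:66],P2@[64:66]
[67] read 'd'  n4⇒n0 (via fail)

All matches (sorted): [[1,1],[4,0],[4,2],[5,1],[6,1],[9,0],[9,2],[10,1],[12,1],[15,0],[15,2],[16,1],[19,0],[19,2],[21,1],[24,0],[24,2],[27,1],[28,1],[33,1],[36,0],[36,2],[41,1],[42,1],[45,0],[45,2],[53,1],[56,1],[58,1],[61,0],[61,2],[62,1],[63,1],[66,0],[66,2]]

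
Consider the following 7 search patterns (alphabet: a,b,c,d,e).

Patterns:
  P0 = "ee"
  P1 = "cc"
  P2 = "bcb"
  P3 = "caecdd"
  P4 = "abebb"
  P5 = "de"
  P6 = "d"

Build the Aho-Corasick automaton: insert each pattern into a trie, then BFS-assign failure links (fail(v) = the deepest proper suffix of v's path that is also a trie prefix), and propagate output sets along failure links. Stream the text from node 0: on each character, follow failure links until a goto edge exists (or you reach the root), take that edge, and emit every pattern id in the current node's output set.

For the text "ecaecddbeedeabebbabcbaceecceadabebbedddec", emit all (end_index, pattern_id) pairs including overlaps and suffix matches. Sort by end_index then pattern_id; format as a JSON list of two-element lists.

Build:
Trie nodes:
  n0 'ε': a→13 b→5 c→3 d→18 e→1
  n1 'e': e→2
  n2 'ee': ·  ←P0
  n3 'c': a→8 c→4
  n4 'cc': ·  ←P1
  n5 'b': c→6
  n6 'bc': b→7
  n7 'bcb': ·  ←P2
  n8 'ca': e→9
  n9 'cae': c→10
  n10 'caec': d→11
  n11 'caecd': d→12
  n12 'caecdd': ·  ←P3
  n13 'a': b→14
  n14 'ab': e→15
  n15 'abe': b→16
  n16 'abeb': b→17
  n17 'abebb': ·  ←P4
  n18 'd': e→19  ←P6
  n19 'de': ·  ←P5

BFS fail/out derivation:
  n1('e'): parent n0 fail=0; on 'e' 0 → fail=0;  out ∅∪∅=∅
  n3('c'): parent n0 fail=0; on 'c' 0 → fail=0;  out ∅∪∅=∅
  n5('b'): parent n0 fail=0; on 'b' 0 → fail=0;  out ∅∪∅=∅
  n13('a'): parent n0 fail=0; on 'a' 0 → fail=0;  out ∅∪∅=∅
  n18('d'): parent n0 fail=0; on 'd' 0 → fail=0;  out {6}∪∅={6}
  n2('ee'): parent n1 fail=0; on 'e' 0 → fail=1;  out {0}∪∅={0}
  n4('cc'): parent n3 fail=0; on 'c' 0 → fail=3;  out {1}∪∅={1}
  n6('bc'): parent n5 fail=0; on 'c' 0 → fail=3;  out ∅∪∅=∅
  n8('ca'): parent n3 fail=0; on 'a' 0 → fail=13;  out ∅∪∅=∅
  n14('ab'): parent n13 fail=0; on 'b' 0 → fail=5;  out ∅∪∅=∅
  n19('de'): parent n18 fail=0; on 'e' 0 → fail=1;  out {5}∪∅={5}
  n7('bcb'): parent n6 fail=3; on 'b' 3→0 → fail=5;  out {2}∪∅={2}
  n9('cae'): parent n8 fail=13; on 'e' 13→0 → fail=1;  out ∅∪∅=∅
  n15('abe'): parent n14 fail=5; on 'e' 5→0 → fail=1;  out ∅∪∅=∅
  n10('caec'): parent n9 fail=1; on 'c' 1→0 → fail=3;  out ∅∪∅=∅
  n16('abeb'): parent n15 fail=1; on 'b' 1→0 → fail=5;  out ∅∪∅=∅
  n11('caecd'): parent n10 fail=3; on 'd' 3→0 → fail=18;  out ∅∪{6}={6}
  n17('abebb'): parent n16 fail=5; on 'b' 5→0 → fail=5;  out {4}∪∅={4}
  n12('caecdd'): parent n11 fail=18; on 'd' 18→0 → fail=18;  out {3}∪{6}={3,6}

Scan:
pos 0 'e': at 1
pos 1 'c': at 3 ·f
pos 2 'a': at 8
pos 3 'e': at 9
pos 4 'c': at 10
pos 5 'd': at 11  ** P6@[5:5]
pos 6 'd': at 12  ** P3@[1:6],P6@[6:6]
pos 7 'b': at 5 ·f
pos 8 'e': at 1 ·f
pos 9 'e': at 2  ** P0@[8:9]
pos 10 'd': at 18 ·f  ** P6@[10:10]
pos 11 'e': at 19  ** P5@[10:11]
pos 12 'a': at 13 ·f
pos 13 'b': at 14
pos 14 'e': at 15
pos 15 'b': at 16
pos 16 'b': at 17  ** P4@[12:16]
pos 17 'a': at 13 ·f
pos 18 'b': at 14
pos 19 'c': at 6 ·f
pos 20 'b': at 7  ** P2@[18:20]
pos 21 'a': at 13 ·f
pos 22 'c': at 3 ·f
pos 23 'e': at 1 ·f
pos 24 'e': at 2  ** P0@[23:24]
pos 25 'c': at 3 ·f
pos 26 'c': at 4  ** P1@[25:26]
pos 27 'e': at 1 ·f
pos 28 'a': at 13 ·f
pos 29 'd': at 18 ·f  ** P6@[29:29]
pos 30 'a': at 13 ·f
pos 31 'b': at 14
pos 32 'e': at 15
pos 33 'b': at 16
pos 34 'b': at 17  ** P4@[30:34]
pos 35 'e': at 1 ·f
pos 36 'd': at 18 ·f  ** P6@[36:36]
pos 37 'd': at 18 ·f  ** P6@[37:37]
pos 38 'd': at 18 ·f  ** P6@[38:38]
pos 39 'e': at 19  ** P5@[38:39]
pos 40 'c': at 3 ·f

Result: [[5,6],[6,3],[6,6],[9,0],[10,6],[11,5],[16,4],[20,2],[24,0],[26,1],[29,6],[34,4],[36,6],[37,6],[38,6],[39,5]]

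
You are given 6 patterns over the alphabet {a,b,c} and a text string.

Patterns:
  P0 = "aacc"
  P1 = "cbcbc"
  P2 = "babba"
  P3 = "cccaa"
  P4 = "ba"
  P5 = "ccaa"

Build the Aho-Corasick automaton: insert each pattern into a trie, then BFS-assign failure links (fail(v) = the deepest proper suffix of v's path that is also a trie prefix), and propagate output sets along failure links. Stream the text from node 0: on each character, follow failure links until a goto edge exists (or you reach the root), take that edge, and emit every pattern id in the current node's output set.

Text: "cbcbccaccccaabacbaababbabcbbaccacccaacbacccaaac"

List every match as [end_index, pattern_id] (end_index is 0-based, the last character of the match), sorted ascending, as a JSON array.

Build:
Trie nodes:
  n0 'ε': a→1 b→10 c→5
  n1 'a': a→2
  n2 'aa': c→3
  n3 'aac': c→4
  n4 'aacc': ·  [P0 ends]
  n5 'c': b→6 c→15
  n6 'cb': c→7
  n7 'cbc': b→8
  n8 'cbcb': c→9
  n9 'cbcbc': ·  [P1 ends]
  n10 'b': a→11
  n11 'ba': b→12  [P4 ends]
  n12 'bab': b→13
  n13 'babb': a→14
  n14 'babba': ·  [P2 ends]
  n15 'cc': a→19 c→16
  n16 'ccc': a→17
  n17 'ccca': a→18
  n18 'cccaa': ·  [P3 ends]
  n19 'cca': a→20
  n20 'ccaa': ·  [P5 ends]

BFS fail/out derivation:
  n1('a'): parent n0 fail=0; on 'a' 0 → fail=0;  out ∅∪∅=∅
  n5('c'): parent n0 fail=0; on 'c' 0 → fail=0;  out ∅∪∅=∅
  n10('b'): parent n0 fail=0; on 'b' 0 → fail=0;  out ∅∪∅=∅
  n2('aa'): parent n1 fail=0; on 'a' 0 → fail=1;  out ∅∪∅=∅
  n6('cb'): parent n5 fail=0; on 'b' 0 → fail=10;  out ∅∪∅=∅
  n11('ba'): parent n10 fail=0; on 'a' 0 → fail=1;  out {4}∪∅={4}
  n15('cc'): parent n5 fail=0; on 'c' 0 → fail=5;  out ∅∪∅=∅
  n3('aac'): parent n2 fail=1; on 'c' 1→0 → fail=5;  out ∅∪∅=∅
  n7('cbc'): parent n6 fail=10; on 'c' 10→0 → fail=5;  out ∅∪∅=∅
  n12('bab'): parent n11 fail=1; on 'b' 1→0 → fail=10;  out ∅∪∅=∅
  n16('ccc'): parent n15 fail=5; on 'c' 5 → fail=15;  out ∅∪∅=∅
  n19('cca'): parent n15 fail=5; on 'a' 5→0 → fail=1;  out ∅∪∅=∅
  n4('aacc'): parent n3 fail=5; on 'c' 5 → fail=15;  out {0}∪∅={0}
  n8('cbcb'): parent n7 fail=5; on 'b' 5 → fail=6;  out ∅∪∅=∅
  n13('babb'): parent n12 fail=10; on 'b' 10→0 → fail=10;  out ∅∪∅=∅
  n17('ccca'): parent n16 fail=15; on 'a' 15 → fail=19;  out ∅∪∅=∅
  n20('ccaa'): parent n19 fail=1; on 'a' 1 → fail=2;  out {5}∪∅={5}
  n9('cbcbc'): parent n8 fail=6; on 'c' 6 → fail=7;  out {1}∪∅={1}
  n14('babba'): parent n13 fail=10; on 'a' 10 → fail=11;  out {2}∪{4}={2,4}
  n18('cccaa'): parent n17 fail=19; on 'a' 19 → fail=20;  out {3}∪{5}={3,5}

Text stream:
i=0 'c': node 0→5
i=1 'b': node 5→6
i=2 'c': node 6→7
i=3 'b': node 7→8
i=4 'c': node 8→9  emit P1@[0:4]
i=5 'c': node 9→15 (via fail)
i=6 'a': node 15→19
i=7 'c': node 19→5 (via fail)
i=8 'c': node 5→15
i=9 'c': node 15→16
i=10 'c': node 16→16 (via fail)
i=11 'a': node 16→17
i=12 'a': node 17→18  emit P3@[8:12],P5@[9:12]
i=13 'b': node 18→10 (via fail)
i=14 'a': node 10→11  emit P4@[13:14]
i=15 'c': node 11→5 (via fail)
i=16 'b': node 5→6
i=17 'a': node 6→11 (via fail)  emit P4@[16:17]
i=18 'a': node 11→2 (via fail)
i=19 'b': node 2→10 (via fail)
i=20 'a': node 10→11  emit P4@[19:20]
i=21 'b': node 11→12
i=22 'b': node 12→13
i=23 'a': node 13→14  emit P2@[19:23],P4@[22:23]
i=24 'b': node 14→12 (via fail)
i=25 'c': node 12→5 (via fail)
i=26 'b': node 5→6
i=27 'b': node 6→10 (via fail)
i=28 'a': node 10→11  emit P4@[27:28]
i=29 'c': node 11→5 (via fail)
i=30 'c': node 5→15
i=31 'a': node 15→19
i=32 'c': node 19→5 (via fail)
i=33 'c': node 5→15
i=34 'c': node 15→16
i=35 'a': node 16→17
i=36 'a': node 17→18  emit P3@[32:36],P5@[33:36]
i=37 'c': node 18→3 (via fail)
i=38 'b': node 3→6 (via fail)
i=39 'a': node 6→11 (via fail)  emit P4@[38:39]
i=40 'c': node 11→5 (via fail)
i=41 'c': node 5→15
i=42 'c': node 15→16
i=43 'a': node 16→17
i=44 'a': node 17→18  emit P3@[40:44],P5@[41:44]
i=45 'a': node 18→2 (via fail)
i=46 'c': node 2→3

All matches (sorted): [[4,1],[12,3],[12,5],[14,4],[17,4],[20,4],[23,2],[23,4],[28,4],[36,3],[36,5],[39,4],[44,3],[44,5]]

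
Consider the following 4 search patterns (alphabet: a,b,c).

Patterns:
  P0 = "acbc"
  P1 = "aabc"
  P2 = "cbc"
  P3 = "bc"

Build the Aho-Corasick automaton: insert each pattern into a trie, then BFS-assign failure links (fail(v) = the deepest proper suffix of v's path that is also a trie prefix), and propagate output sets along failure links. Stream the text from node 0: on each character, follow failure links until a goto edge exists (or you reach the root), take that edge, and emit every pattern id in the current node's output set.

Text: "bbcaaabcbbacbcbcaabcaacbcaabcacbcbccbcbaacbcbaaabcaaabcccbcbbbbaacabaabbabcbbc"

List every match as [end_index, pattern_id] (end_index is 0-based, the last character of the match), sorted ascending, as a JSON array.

Build automaton:
Trie nodes:
  0='ε' goto a→1 b→11 c→8
  1='a' goto a→5 c→2
  2='ac' goto b→3
  3='acb' goto c→4
  4='acbc' goto ·  [P0 ends]
  5='aa' goto b→6
  6='aab' goto c→7
  7='aabc' goto ·  [P1 ends]
  8='c' goto b→9
  9='cb' goto c→10
  10='cbc' goto ·  [P2 ends]
  11='b' goto c→12
  12='bc' goto ·  [P3 ends]

BFS fail/out derivation:
  fail(1) 'a': from fail(0)=0 chase 'a': 0 ⇒ 0;  out=∅∪out(0)=∅
  fail(8) 'c': from fail(0)=0 chase 'c': 0 ⇒ 0;  out=∅∪out(0)=∅
  fail(11) 'b': from fail(0)=0 chase 'b': 0 ⇒ 0;  out=∅∪out(0)=∅
  fail(2) 'ac': from fail(1)=0 chase 'c': 0 ⇒ 8;  out=∅∪out(8)=∅
  fail(5) 'aa': from fail(1)=0 chase 'a': 0 ⇒ 1;  out=∅∪out(1)=∅
  fail(9) 'cb': from fail(8)=0 chase 'b': 0 ⇒ 11;  out=∅∪out(11)=∅
  fail(12) 'bc': from fail(11)=0 chase 'c': 0 ⇒ 8;  out={3}∪out(8)={3}
  fail(3) 'acb': from fail(2)=8 chase 'b': 8 ⇒ 9;  out=∅∪out(9)=∅
  fail(6) 'aab': from fail(5)=1 chase 'b': 1→0 ⇒ 11;  out=∅∪out(11)=∅
  fail(10) 'cbc': from fail(9)=11 chase 'c': 11 ⇒ 12;  out={2}∪out(12)={2,3}
  fail(4) 'acbc': from fail(3)=9 chase 'c': 9 ⇒ 10;  out={0}∪out(10)={0,2,3}
  fail(7) 'aabc': from fail(6)=11 chase 'c': 11 ⇒ 12;  out={1}∪out(12)={1,3}

Run:
i=0 'b': node 0→11
i=1 'b': node 11→11 (via fail)
i=2 'c': node 11→12  ** P3@[1:2]
i=3 'a': node 12→1 (via fail)
i=4 'a': node 1→5
i=5 'a': node 5→5 (via fail)
i=6 'b': node 5→6
i=7 'c': node 6→7  ** P1@[4:7],P3@[6:7]
i=8 'b': node 7→9 (via fail)
i=9 'b': node 9→11 (via fail)
i=10 'a': node 11→1 (via fail)
i=11 'c': node 1→2
i=12 'b': node 2→3
i=13 'c': node 3→4  ** P0@[10:13],P2@[11:13],P3@[12:13]
i=14 'b': node 4→9 (via fail)
i=15 'c': node 9→10  ** P2@[13:15],P3@[14:15]
i=16 'a': node 10→1 (via fail)
i=17 'a': node 1→5
i=18 'b': node 5→6
i=19 'c': node 6→7  ** P1@[16:19],P3@[18:19]
i=20 'a': node 7→1 (via fail)
i=21 'a': node 1→5
i=22 'c': node 5→2 (via fail)
i=23 'b': node 2→3
i=24 'c': node 3→4  ** P0@[21:24],P2@[22:24],P3@[23:24]
i=25 'a': node 4→1 (via fail)
i=26 'a': node 1→5
i=27 'b': node 5→6
i=28 'c': node 6→7  ** P1@[25:28],P3@[27:28]
i=29 'a': node 7→1 (via fail)
i=30 'c': node 1→2
i=31 'b': node 2→3
i=32 'c': node 3→4  ** P0@[29:32],P2@[30:32],P3@[31:32]
i=33 'b': node 4→9 (via fail)
i=34 'c': node 9→10  ** P2@[32:34],P3@[33:34]
i=35 'c': node 10→8 (via fail)
i=36 'b': node 8→9
i=37 'c': node 9→10  ** P2@[35:37],P3@[36:37]
i=38 'b': node 10→9 (via fail)
i=39 'a': node 9→1 (via fail)
i=40 'a': node 1→5
i=41 'c': node 5→2 (via fail)
i=42 'b': node 2→3
i=43 'c': node 3→4  ** P0@[40:43],P2@[41:43],P3@[42:43]
i=44 'b': node 4→9 (via fail)
i=45 'a': node 9→1 (via fail)
i=46 'a': node 1→5
i=47 'a': node 5→5 (via fail)
i=48 'b': node 5→6
i=49 'c': node 6→7  ** P1@[46:49],P3@[48:49]
i=50 'a': node 7→1 (via fail)
i=51 'a': node 1→5
i=52 'a': node 5→5 (via fail)
i=53 'b': node 5→6
i=54 'c': node 6→7  ** P1@[51:54],P3@[53:54]
i=55 'c': node 7→8 (via fail)
i=56 'c': node 8→8 (via fail)
i=57 'b': node 8→9
i=58 'c': node 9→10  ** P2@[56:58],P3@[57:58]
i=59 'b': node 10→9 (via fail)
i=60 'b': node 9→11 (via fail)
i=61 'b': node 11→11 (via fail)
i=62 'b': node 11→11 (via fail)
i=63 'a': node 11→1 (via fail)
i=64 'a': node 1→5
i=65 'c': node 5→2 (via fail)
i=66 'a': node 2→1 (via fail)
i=67 'b': node 1→11 (via fail)
i=68 'a': node 11→1 (via fail)
i=69 'a': node 1→5
i=70 'b': node 5→6
i=71 'b': node 6→11 (via fail)
i=72 'a': node 11→1 (via fail)
i=73 'b': node 1→11 (via fail)
i=74 'c': node 11→12  ** P3@[73:74]
i=75 'b': node 12→9 (via fail)
i=76 'b': node 9→11 (via fail)
i=77 'c': node 11→12  ** P3@[76:77]

All matches (sorted): [[2,3],[7,1],[7,3],[13,0],[13,2],[13,3],[15,2],[15,3],[19,1],[19,3],[24,0],[24,2],[24,3],[28,1],[28,3],[32,0],[32,2],[32,3],[34,2],[34,3],[37,2],[37,3],[43,0],[43,2],[43,3],[49,1],[49,3],[54,1],[54,3],[58,2],[58,3],[74,3],[77,3]]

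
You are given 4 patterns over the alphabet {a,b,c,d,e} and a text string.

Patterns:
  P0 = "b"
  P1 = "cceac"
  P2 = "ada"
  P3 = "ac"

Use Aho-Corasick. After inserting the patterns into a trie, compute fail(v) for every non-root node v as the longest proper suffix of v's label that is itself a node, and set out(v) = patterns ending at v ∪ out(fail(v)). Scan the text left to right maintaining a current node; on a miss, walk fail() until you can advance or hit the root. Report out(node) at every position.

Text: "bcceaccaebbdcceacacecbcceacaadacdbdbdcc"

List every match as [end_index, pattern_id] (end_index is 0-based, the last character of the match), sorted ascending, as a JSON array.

Build automaton:
Trie (insert patterns):
  0='ε' goto a→7 b→1 c→2
  1='b' goto ·  ←P0
  2='c' goto c→3
  3='cc' goto e→4
  4='cce' goto a→5
  5='ccea' goto c→6
  6='cceac' goto ·  ←P1
  7='a' goto c→10 d→8
  8='ad' goto a→9
  9='ada' goto ·  ←P2
  10='ac' goto ·  ←P3

BFS fail/out derivation:
  n1('b'): parent n0 fail=0; on 'b' 0 → fail=0;  out {0}∪∅={0}
  n2('c'): parent n0 fail=0; on 'c' 0 → fail=0;  out ∅∪∅=∅
  n7('a'): parent n0 fail=0; on 'a' 0 → fail=0;  out ∅∪∅=∅
  n3('cc'): parent n2 fail=0; on 'c' 0 → fail=2;  out ∅∪∅=∅
  n8('ad'): parent n7 fail=0; on 'd' 0 → fail=0;  out ∅∪∅=∅
  n10('ac'): parent n7 fail=0; on 'c' 0 → fail=2;  out {3}∪∅={3}
  n4('cce'): parent n3 fail=2; on 'e' 2→0 → fail=0;  out ∅∪∅=∅
  n9('ada'): parent n8 fail=0; on 'a' 0 → fail=7;  out {2}∪∅={2}
  n5('ccea'): parent n4 fail=0; on 'a' 0 → fail=7;  out ∅∪∅=∅
  n6('cceac'): parent n5 fail=7; on 'c' 7 → fail=10;  out {1}∪{3}={1,3}

Text stream:
[0] read 'b'  n0⇒n1  ** P0@[0:0]
[1] read 'c'  n1⇒n2 (via fail)
[2] read 'c'  n2⇒n3
[3] read 'e'  n3⇒n4
[4] read 'a'  n4⇒n5
[5] read 'c'  n5⇒n6  ** P1@[1:5],P3@[4:5]
[6] read 'c'  n6⇒n3 (via fail)
[7] read 'a'  n3⇒n7 (via fail)
[8] read 'e'  n7⇒n0 (via fail)
[9] read 'b'  n0⇒n1  ** P0@[9:9]
[10] read 'b'  n1⇒n1 (via fail)  ** P0@[10:10]
[11] read 'd'  n1⇒n0 (via fail)
[12] read 'c'  n0⇒n2
[13] read 'c'  n2⇒n3
[14] read 'e'  n3⇒n4
[15] read 'a'  n4⇒n5
[16] read 'c'  n5⇒n6  ** P1@[12:16],P3@[15:16]
[17] read 'a'  n6⇒n7 (via fail)
[18] read 'c'  n7⇒n10  ** P3@[17:18]
[19] read 'e'  n10⇒n0 (via fail)
[20] read 'c'  n0⇒n2
[21] read 'b'  n2⇒n1 (via fail)  ** P0@[21:21]
[22] read 'c'  n1⇒n2 (via fail)
[23] read 'c'  n2⇒n3
[24] read 'e'  n3⇒n4
[25] read 'a'  n4⇒n5
[26] read 'c'  n5⇒n6  ** P1@[22:26],P3@[25:26]
[27] read 'a'  n6⇒n7 (via fail)
[28] read 'a'  n7⇒n7 (via fail)
[29] read 'd'  n7⇒n8
[30] read 'a'  n8⇒n9  ** P2@[28:30]
[31] read 'c'  n9⇒n10 (via fail)  ** P3@[30:31]
[32] read 'd'  n10⇒n0 (via fail)
[33] read 'b'  n0⇒n1  ** P0@[33:33]
[34] read 'd'  n1⇒n0 (via fail)
[35] read 'b'  n0⇒n1  ** P0@[35:35]
[36] read 'd'  n1⇒n0 (via fail)
[37] read 'c'  n0⇒n2
[38] read 'c'  n2⇒n3

Matches: [[0,0],[5,1],[5,3],[9,0],[10,0],[16,1],[16,3],[18,3],[21,0],[26,1],[26,3],[30,2],[31,3],[33,0],[35,0]]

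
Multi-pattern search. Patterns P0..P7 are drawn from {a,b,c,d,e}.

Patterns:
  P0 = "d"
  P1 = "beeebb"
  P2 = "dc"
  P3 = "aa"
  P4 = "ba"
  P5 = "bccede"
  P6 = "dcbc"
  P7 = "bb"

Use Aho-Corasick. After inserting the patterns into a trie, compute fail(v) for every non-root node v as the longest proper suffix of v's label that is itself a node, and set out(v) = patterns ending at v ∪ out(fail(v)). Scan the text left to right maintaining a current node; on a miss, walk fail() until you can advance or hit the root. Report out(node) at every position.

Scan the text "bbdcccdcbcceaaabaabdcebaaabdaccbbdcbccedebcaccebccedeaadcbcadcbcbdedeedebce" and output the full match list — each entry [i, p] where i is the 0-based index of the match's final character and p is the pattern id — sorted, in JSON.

Build:
Trie (insert patterns):
  n0 'ε': a→9 b→2 d→1
  n1 'd': c→8  ←P0
  n2 'b': a→11 b→19 c→12 e→3
  n3 'be': e→4
  n4 'bee': e→5
  n5 'beee': b→6
  n6 'beeeb': b→7
  n7 'beeebb': ·  ←P1
  n8 'dc': b→17  ←P2
  n9 'a': a→10
  n10 'aa': ·  ←P3
  n11 'ba': ·  ←P4
  n12 'bc': c→13
  n13 'bcc': e→14
  n14 'bcce': d→15
  n15 'bcced': e→16
  n16 'bccede': ·  ←P5
  n17 'dcb': c→18
  n18 'dcbc': ·  ←P6
  n19 'bb': ·  ←P7

Failure links (BFS by depth):
  fail(1) 'd': from fail(0)=0 chase 'd': 0 ⇒ 0;  out={0}∪out(0)={0}
  fail(2) 'b': from fail(0)=0 chase 'b': 0 ⇒ 0;  out=∅∪out(0)=∅
  fail(9) 'a': from fail(0)=0 chase 'a': 0 ⇒ 0;  out=∅∪out(0)=∅
  fail(3) 'be': from fail(2)=0 chase 'e': 0 ⇒ 0;  out=∅∪out(0)=∅
  fail(8) 'dc': from fail(1)=0 chase 'c': 0 ⇒ 0;  out={2}∪out(0)={2}
  fail(10) 'aa': from fail(9)=0 chase 'a': 0 ⇒ 9;  out={3}∪out(9)={3}
  fail(11) 'ba': from fail(2)=0 chase 'a': 0 ⇒ 9;  out={4}∪out(9)={4}
  fail(12) 'bc': from fail(2)=0 chase 'c': 0 ⇒ 0;  out=∅∪out(0)=∅
  fail(19) 'bb': from fail(2)=0 chase 'b': 0 ⇒ 2;  out={7}∪out(2)={7}
  fail(4) 'bee': from fail(3)=0 chase 'e': 0 ⇒ 0;  out=∅∪out(0)=∅
  fail(13) 'bcc': from fail(12)=0 chase 'c': 0 ⇒ 0;  out=∅∪out(0)=∅
  fail(17) 'dcb': from fail(8)=0 chase 'b': 0 ⇒ 2;  out=∅∪out(2)=∅
  fail(5) 'beee': from fail(4)=0 chase 'e': 0 ⇒ 0;  out=∅∪out(0)=∅
  fail(14) 'bcce': from fail(13)=0 chase 'e': 0 ⇒ 0;  out=∅∪out(0)=∅
  fail(18) 'dcbc': from fail(17)=2 chase 'c': 2 ⇒ 12;  out={6}∪out(12)={6}
  fail(6) 'beeeb': from fail(5)=0 chase 'b': 0 ⇒ 2;  out=∅∪out(2)=∅
  fail(15) 'bcced': from fail(14)=0 chase 'd': 0 ⇒ 1;  out=∅∪out(1)={0}
  fail(7) 'beeebb': from fail(6)=2 chase 'b': 2 ⇒ 19;  out={1}∪out(19)={1,7}
  fail(16) 'bccede': from fail(15)=1 chase 'e': 1→0 ⇒ 0;  out={5}∪out(0)={5}

Text stream:
i=0 'b': node 0→2
i=1 'b': node 2→19  emit P7@[0:1]
i=2 'd': node 19→1 (fail-walked)  emit P0@[2:2]
i=3 'c': node 1→8  emit P2@[2:3]
i=4 'c': node 8→0 (fail-walked)
i=5 'c': node 0→0
i=6 'd': node 0→1  emit P0@[6:6]
i=7 'c': node 1→8  emit P2@[6:7]
i=8 'b': node 8→17
i=9 'c': node 17→18  emit P6@[6:9]
i=10 'c': node 18→13 (fail-walked)
i=11 'e': node 13→14
i=12 'a': node 14→9 (fail-walked)
i=13 'a': node 9→10  emit P3@[12:13]
i=14 'a': node 10→10 (fail-walked)  emit P3@[13:14]
i=15 'b': node 10→2 (fail-walked)
i=16 'a': node 2→11  emit P4@[15:16]
i=17 'a': node 11→10 (fail-walked)  emit P3@[16:17]
i=18 'b': node 10→2 (fail-walked)
i=19 'd': node 2→1 (fail-walked)  emit P0@[19:19]
i=20 'c': node 1→8  emit P2@[19:20]
i=21 'e': node 8→0 (fail-walked)
i=22 'b': node 0→2
i=23 'a': node 2→11  emit P4@[22:23]
i=24 'a': node 11→10 (fail-walked)  emit P3@[23:24]
i=25 'a': node 10→10 (fail-walked)  emit P3@[24:25]
i=26 'b': node 10→2 (fail-walked)
i=27 'd': node 2→1 (fail-walked)  emit P0@[27:27]
i=28 'a': node 1→9 (fail-walked)
i=29 'c': node 9→0 (fail-walked)
i=30 'c': node 0→0
i=31 'b': node 0→2
i=32 'b': node 2→19  emit P7@[31:32]
i=33 'd': node 19→1 (fail-walked)  emit P0@[33:33]
i=34 'c': node 1→8  emit P2@[33:34]
i=35 'b': node 8→17
i=36 'c': node 17→18  emit P6@[33:36]
i=37 'c': node 18→13 (fail-walked)
i=38 'e': node 13→14
i=39 'd': node 14→15  emit P0@[39:39]
i=40 'e': node 15→16  emit P5@[35:40]
i=41 'b': node 16→2 (fail-walked)
i=42 'c': node 2→12
i=43 'a': node 12→9 (fail-walked)
i=44 'c': node 9→0 (fail-walked)
i=45 'c': node 0→0
i=46 'e': node 0→0
i=47 'b': node 0→2
i=48 'c': node 2→12
i=49 'c': node 12→13
i=50 'e': node 13→14
i=51 'd': node 14→15  emit P0@[51:51]
i=52 'e': node 15→16  emit P5@[47:52]
i=53 'a': node 16→9 (fail-walked)
i=54 'a': node 9→10  emit P3@[53:54]
i=55 'd': node 10→1 (fail-walked)  emit P0@[55:55]
i=56 'c': node 1→8  emit P2@[55:56]
i=57 'b': node 8→17
i=58 'c': node 17→18  emit P6@[55:58]
i=59 'a': node 18→9 (fail-walked)
i=60 'd': node 9→1 (fail-walked)  emit P0@[60:60]
i=61 'c': node 1→8  emit P2@[60:61]
i=62 'b': node 8→17
i=63 'c': node 17→18  emit P6@[60:63]
i=64 'b': node 18→2 (fail-walked)
i=65 'd': node 2→1 (fail-walked)  emit P0@[65:65]
i=66 'e': node 1→0 (fail-walked)
i=67 'd': node 0→1  emit P0@[67:67]
i=68 'e': node 1→0 (fail-walked)
i=69 'e': node 0→0
i=70 'd': node 0→1  emit P0@[70:70]
i=71 'e': node 1→0 (fail-walked)
i=72 'b': node 0→2
i=73 'c': node 2→12
i=74 'e': node 12→0 (fail-walked)

All matches (sorted): [[1,7],[2,0],[3,2],[6,0],[7,2],[9,6],[13,3],[14,3],[16,4],[17,3],[19,0],[20,2],[23,4],[24,3],[25,3],[27,0],[32,7],[33,0],[34,2],[36,6],[39,0],[40,5],[51,0],[52,5],[54,3],[55,0],[56,2],[58,6],[60,0],[61,2],[63,6],[65,0],[67,0],[70,0]]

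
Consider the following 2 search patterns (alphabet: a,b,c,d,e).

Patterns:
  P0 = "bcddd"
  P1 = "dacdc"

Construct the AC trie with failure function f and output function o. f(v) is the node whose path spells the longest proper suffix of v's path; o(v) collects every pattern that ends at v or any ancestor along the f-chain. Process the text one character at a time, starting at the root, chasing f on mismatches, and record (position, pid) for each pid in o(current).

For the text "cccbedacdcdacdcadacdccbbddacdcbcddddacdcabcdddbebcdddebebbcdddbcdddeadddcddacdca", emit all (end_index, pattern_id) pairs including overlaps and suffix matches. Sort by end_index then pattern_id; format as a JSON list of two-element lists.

Construct AC machine:
Trie nodes:
  0='ε' goto b→1 d→6
  1='b' goto c→2
  2='bc' goto d→3
  3='bcd' goto d→4
  4='bcdd' goto d→5
  5='bcddd' goto ·  [P0 ends]
  6='d' goto a→7
  7='da' goto c→8
  8='dac' goto d→9
  9='dacd' goto c→10
  10='dacdc' goto ·  [P1 ends]

BFS fail/out derivation:
  n1('b'): parent n0 fail=0; on 'b' 0 → fail=0;  out ∅∪∅=∅
  n6('d'): parent n0 fail=0; on 'd' 0 → fail=0;  out ∅∪∅=∅
  n2('bc'): parent n1 fail=0; on 'c' 0 → fail=0;  out ∅∪∅=∅
  n7('da'): parent n6 fail=0; on 'a' 0 → fail=0;  out ∅∪∅=∅
  n3('bcd'): parent n2 fail=0; on 'd' 0 → fail=6;  out ∅∪∅=∅
  n8('dac'): parent n7 fail=0; on 'c' 0 → fail=0;  out ∅∪∅=∅
  n4('bcdd'): parent n3 fail=6; on 'd' 6→0 → fail=6;  out ∅∪∅=∅
  n9('dacd'): parent n8 fail=0; on 'd' 0 → fail=6;  out ∅∪∅=∅
  n5('bcddd'): parent n4 fail=6; on 'd' 6→0 → fail=6;  out {0}∪∅={0}
  n10('dacdc'): parent n9 fail=6; on 'c' 6→0 → fail=0;  out {1}∪∅={1}

Run:
pos 0 'c': at 0
pos 1 'c': at 0
pos 2 'c': at 0
pos 3 'b': at 1
pos 4 'e': at 0 (via fail)
pos 5 'd': at 6
pos 6 'a': at 7
pos 7 'c': at 8
pos 8 'd': at 9
pos 9 'c': at 10  → match P1@[5:9]
pos 10 'd': at 6 (via fail)
pos 11 'a': at 7
pos 12 'c': at 8
pos 13 'd': at 9
pos 14 'c': at 10  → match P1@[10:14]
pos 15 'a': at 0 (via fail)
pos 16 'd': at 6
pos 17 'a': at 7
pos 18 'c': at 8
pos 19 'd': at 9
pos 20 'c': at 10  → match P1@[16:20]
pos 21 'c': at 0 (via fail)
pos 22 'b': at 1
pos 23 'b': at 1 (via fail)
pos 24 'd': at 6 (via fail)
pos 25 'd': at 6 (via fail)
pos 26 'a': at 7
pos 27 'c': at 8
pos 28 'd': at 9
pos 29 'c': at 10  → match P1@[25:29]
pos 30 'b': at 1 (via fail)
pos 31 'c': at 2
pos 32 'd': at 3
pos 33 'd': at 4
pos 34 'd': at 5  → match P0@[30:34]
pos 35 'd': at 6 (via fail)
pos 36 'a': at 7
pos 37 'c': at 8
pos 38 'd': at 9
pos 39 'c': at 10  → match P1@[35:39]
pos 40 'a': at 0 (via fail)
pos 41 'b': at 1
pos 42 'c': at 2
pos 43 'd': at 3
pos 44 'd': at 4
pos 45 'd': at 5  → match P0@[41:45]
pos 46 'b': at 1 (via fail)
pos 47 'e': at 0 (via fail)
pos 48 'b': at 1
pos 49 'c': at 2
pos 50 'd': at 3
pos 51 'd': at 4
pos 52 'd': at 5  → match P0@[48:52]
pos 53 'e': at 0 (via fail)
pos 54 'b': at 1
pos 55 'e': at 0 (via fail)
pos 56 'b': at 1
pos 57 'b': at 1 (via fail)
pos 58 'c': at 2
pos 59 'd': at 3
pos 60 'd': at 4
pos 61 'd': at 5  → match P0@[57:61]
pos 62 'b': at 1 (via fail)
pos 63 'c': at 2
pos 64 'd': at 3
pos 65 'd': at 4
pos 66 'd': at 5  → match P0@[62:66]
pos 67 'e': at 0 (via fail)
pos 68 'a': at 0
pos 69 'd': at 6
pos 70 'd': at 6 (via fail)
pos 71 'd': at 6 (via fail)
pos 72 'c': at 0 (via fail)
pos 73 'd': at 6
pos 74 'd': at 6 (via fail)
pos 75 'a': at 7
pos 76 'c': at 8
pos 77 'd': at 9
pos 78 'c': at 10  → match P1@[74:78]
pos 79 'a': at 0 (via fail)

Result: [[9,1],[14,1],[20,1],[29,1],[34,0],[39,1],[45,0],[52,0],[61,0],[66,0],[78,1]]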